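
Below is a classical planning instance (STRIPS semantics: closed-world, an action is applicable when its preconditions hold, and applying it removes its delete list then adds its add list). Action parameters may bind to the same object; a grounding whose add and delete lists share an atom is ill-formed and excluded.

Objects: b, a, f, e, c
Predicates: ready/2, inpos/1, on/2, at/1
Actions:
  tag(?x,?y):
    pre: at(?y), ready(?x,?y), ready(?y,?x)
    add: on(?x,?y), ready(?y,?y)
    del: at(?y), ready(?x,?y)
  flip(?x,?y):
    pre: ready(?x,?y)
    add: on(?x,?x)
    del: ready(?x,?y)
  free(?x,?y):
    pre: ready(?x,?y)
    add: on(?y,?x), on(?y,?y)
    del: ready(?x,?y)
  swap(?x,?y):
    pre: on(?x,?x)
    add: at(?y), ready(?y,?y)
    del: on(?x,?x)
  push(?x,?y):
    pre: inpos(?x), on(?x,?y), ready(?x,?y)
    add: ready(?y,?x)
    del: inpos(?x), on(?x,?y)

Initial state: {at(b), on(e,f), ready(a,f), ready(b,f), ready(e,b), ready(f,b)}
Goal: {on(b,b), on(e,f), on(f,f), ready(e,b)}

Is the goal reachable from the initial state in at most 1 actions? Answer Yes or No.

No

1. flip(b,f)  →  {at(b), on(b,b), on(e,f), ready(a,f), ready(e,b), ready(f,b)}
2. flip(f,b)  →  {at(b), on(b,b), on(e,f), on(f,f), ready(a,f), ready(e,b)}
optimal plan length = 2; 2 > 1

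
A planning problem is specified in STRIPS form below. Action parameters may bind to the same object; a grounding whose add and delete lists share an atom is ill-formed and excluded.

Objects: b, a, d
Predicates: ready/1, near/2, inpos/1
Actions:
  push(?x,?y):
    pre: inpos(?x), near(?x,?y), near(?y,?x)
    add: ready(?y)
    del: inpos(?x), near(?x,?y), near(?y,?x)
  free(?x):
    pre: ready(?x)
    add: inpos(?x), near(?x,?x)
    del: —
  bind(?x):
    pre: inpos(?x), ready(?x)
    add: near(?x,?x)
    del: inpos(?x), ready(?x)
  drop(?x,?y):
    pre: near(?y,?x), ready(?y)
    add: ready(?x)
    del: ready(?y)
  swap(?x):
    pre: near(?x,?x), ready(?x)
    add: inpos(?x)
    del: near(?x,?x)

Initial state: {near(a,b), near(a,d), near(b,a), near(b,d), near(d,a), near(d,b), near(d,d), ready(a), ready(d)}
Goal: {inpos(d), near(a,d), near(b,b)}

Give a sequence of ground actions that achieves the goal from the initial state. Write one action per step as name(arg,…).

1. free(d)  →  {inpos(d), near(a,b), near(a,d), near(b,a), near(b,d), near(d,a), near(d,b), near(d,d), ready(a), ready(d)}
2. drop(b,a)  →  {inpos(d), near(a,b), near(a,d), near(b,a), near(b,d), near(d,a), near(d,b), near(d,d), ready(b), ready(d)}
3. free(b)  →  {inpos(b), inpos(d), near(a,b), near(a,d), near(b,a), near(b,b), near(b,d), near(d,a), near(d,b), near(d,d), ready(b), ready(d)}

free(d); drop(b,a); free(b)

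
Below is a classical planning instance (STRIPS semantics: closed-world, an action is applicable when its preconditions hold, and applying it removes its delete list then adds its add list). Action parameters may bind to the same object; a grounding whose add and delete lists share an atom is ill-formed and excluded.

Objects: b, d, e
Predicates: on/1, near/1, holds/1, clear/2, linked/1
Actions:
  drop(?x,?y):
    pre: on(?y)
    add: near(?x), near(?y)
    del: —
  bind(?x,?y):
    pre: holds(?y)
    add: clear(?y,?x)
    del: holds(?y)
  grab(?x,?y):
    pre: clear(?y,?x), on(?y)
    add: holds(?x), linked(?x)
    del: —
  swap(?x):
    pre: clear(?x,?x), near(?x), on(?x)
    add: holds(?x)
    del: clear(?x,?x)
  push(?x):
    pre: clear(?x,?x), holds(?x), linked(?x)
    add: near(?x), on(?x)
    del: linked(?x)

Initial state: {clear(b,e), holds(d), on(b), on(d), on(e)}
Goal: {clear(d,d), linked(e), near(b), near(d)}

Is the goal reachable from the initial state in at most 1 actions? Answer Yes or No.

No

1. drop(b,d)  →  {clear(b,e), holds(d), near(b), near(d), on(b), on(d), on(e)}
2. bind(d,d)  →  {clear(b,e), clear(d,d), near(b), near(d), on(b), on(d), on(e)}
3. grab(e,b)  →  {clear(b,e), clear(d,d), holds(e), linked(e), near(b), near(d), on(b), on(d), on(e)}
optimal plan length = 3; 3 > 1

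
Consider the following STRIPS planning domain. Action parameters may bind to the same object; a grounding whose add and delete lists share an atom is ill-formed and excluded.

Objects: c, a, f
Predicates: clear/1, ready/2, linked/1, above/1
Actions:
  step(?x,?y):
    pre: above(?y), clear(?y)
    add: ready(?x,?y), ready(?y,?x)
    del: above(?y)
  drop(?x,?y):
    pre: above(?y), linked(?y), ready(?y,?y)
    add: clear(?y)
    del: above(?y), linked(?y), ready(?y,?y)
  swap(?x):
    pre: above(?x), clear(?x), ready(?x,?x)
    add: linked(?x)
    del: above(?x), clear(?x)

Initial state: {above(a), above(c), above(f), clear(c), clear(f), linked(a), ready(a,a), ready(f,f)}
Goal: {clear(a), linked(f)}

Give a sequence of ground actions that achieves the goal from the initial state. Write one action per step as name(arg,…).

1. drop(c,a)  →  {above(c), above(f), clear(a), clear(c), clear(f), ready(f,f)}
2. swap(f)  →  {above(c), clear(a), clear(c), linked(f), ready(f,f)}

drop(c,a); swap(f)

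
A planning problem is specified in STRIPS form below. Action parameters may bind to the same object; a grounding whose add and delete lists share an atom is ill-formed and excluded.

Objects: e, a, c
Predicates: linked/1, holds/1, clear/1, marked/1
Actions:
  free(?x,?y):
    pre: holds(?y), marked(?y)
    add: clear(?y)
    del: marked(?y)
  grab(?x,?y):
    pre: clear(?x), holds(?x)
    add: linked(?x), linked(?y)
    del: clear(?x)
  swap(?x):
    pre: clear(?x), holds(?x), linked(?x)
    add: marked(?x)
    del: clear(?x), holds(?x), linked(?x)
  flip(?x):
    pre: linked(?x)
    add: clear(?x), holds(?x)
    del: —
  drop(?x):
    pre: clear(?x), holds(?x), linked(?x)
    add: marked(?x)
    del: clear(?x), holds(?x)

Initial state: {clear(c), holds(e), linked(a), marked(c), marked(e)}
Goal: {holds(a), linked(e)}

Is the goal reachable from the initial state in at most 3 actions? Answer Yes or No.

1. flip(a)  →  {clear(a), clear(c), holds(a), holds(e), linked(a), marked(c), marked(e)}
2. grab(a,e)  →  {clear(c), holds(a), holds(e), linked(a), linked(e), marked(c), marked(e)}
optimal plan length = 2; 2 ≤ 3

Yes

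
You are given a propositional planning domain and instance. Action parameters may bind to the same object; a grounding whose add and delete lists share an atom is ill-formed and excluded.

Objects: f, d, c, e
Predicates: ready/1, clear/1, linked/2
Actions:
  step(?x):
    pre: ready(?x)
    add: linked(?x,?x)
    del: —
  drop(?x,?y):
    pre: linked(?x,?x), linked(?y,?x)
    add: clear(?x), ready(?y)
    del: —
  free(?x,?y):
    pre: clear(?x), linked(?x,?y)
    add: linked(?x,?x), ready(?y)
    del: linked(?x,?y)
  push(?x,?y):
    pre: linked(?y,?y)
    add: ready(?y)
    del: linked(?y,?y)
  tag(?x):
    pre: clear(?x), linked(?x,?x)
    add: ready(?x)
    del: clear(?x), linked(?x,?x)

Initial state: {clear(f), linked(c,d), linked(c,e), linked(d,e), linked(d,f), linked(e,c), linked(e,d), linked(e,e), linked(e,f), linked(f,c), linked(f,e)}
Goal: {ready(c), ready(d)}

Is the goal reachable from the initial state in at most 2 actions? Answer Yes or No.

Yes

1. drop(e,d)  →  {clear(e), clear(f), linked(c,d), linked(c,e), linked(d,e), linked(d,f), linked(e,c), linked(e,d), linked(e,e), linked(e,f), linked(f,c), linked(f,e), ready(d)}
2. drop(e,c)  →  {clear(e), clear(f), linked(c,d), linked(c,e), linked(d,e), linked(d,f), linked(e,c), linked(e,d), linked(e,e), linked(e,f), linked(f,c), linked(f,e), ready(c), ready(d)}
optimal plan length = 2; 2 ≤ 2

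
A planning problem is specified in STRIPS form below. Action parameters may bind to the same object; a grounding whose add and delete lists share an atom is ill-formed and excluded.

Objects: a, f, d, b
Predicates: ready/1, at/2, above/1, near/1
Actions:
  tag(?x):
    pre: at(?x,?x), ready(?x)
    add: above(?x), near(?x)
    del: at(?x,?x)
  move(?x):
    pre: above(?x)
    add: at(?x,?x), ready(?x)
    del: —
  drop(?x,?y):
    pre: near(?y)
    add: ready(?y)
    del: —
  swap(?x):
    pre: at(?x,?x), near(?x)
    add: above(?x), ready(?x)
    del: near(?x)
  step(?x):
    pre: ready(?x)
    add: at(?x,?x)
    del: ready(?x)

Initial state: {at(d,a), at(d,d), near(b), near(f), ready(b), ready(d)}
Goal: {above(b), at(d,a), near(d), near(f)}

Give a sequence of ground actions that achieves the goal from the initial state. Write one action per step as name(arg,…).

1. tag(d)  →  {above(d), at(d,a), near(b), near(d), near(f), ready(b), ready(d)}
2. step(b)  →  {above(d), at(b,b), at(d,a), near(b), near(d), near(f), ready(d)}
3. swap(b)  →  {above(b), above(d), at(b,b), at(d,a), near(d), near(f), ready(b), ready(d)}

tag(d); step(b); swap(b)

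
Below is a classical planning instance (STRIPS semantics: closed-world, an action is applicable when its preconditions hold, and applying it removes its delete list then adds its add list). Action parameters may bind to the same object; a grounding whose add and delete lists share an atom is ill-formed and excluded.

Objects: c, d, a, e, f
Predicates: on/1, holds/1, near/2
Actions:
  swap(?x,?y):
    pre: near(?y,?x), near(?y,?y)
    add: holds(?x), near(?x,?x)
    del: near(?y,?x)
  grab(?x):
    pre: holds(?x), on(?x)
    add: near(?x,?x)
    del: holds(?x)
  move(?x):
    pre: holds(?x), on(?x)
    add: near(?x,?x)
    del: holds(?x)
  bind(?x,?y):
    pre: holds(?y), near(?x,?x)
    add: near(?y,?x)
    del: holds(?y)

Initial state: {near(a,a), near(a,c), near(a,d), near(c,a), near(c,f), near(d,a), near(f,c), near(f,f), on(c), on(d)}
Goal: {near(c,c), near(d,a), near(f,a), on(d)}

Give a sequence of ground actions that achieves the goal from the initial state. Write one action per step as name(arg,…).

swap(c,a); swap(f,c); bind(a,f)

1. swap(c,a)  →  {holds(c), near(a,a), near(a,d), near(c,a), near(c,c), near(c,f), near(d,a), near(f,c), near(f,f), on(c), on(d)}
2. swap(f,c)  →  {holds(c), holds(f), near(a,a), near(a,d), near(c,a), near(c,c), near(d,a), near(f,c), near(f,f), on(c), on(d)}
3. bind(a,f)  →  {holds(c), near(a,a), near(a,d), near(c,a), near(c,c), near(d,a), near(f,a), near(f,c), near(f,f), on(c), on(d)}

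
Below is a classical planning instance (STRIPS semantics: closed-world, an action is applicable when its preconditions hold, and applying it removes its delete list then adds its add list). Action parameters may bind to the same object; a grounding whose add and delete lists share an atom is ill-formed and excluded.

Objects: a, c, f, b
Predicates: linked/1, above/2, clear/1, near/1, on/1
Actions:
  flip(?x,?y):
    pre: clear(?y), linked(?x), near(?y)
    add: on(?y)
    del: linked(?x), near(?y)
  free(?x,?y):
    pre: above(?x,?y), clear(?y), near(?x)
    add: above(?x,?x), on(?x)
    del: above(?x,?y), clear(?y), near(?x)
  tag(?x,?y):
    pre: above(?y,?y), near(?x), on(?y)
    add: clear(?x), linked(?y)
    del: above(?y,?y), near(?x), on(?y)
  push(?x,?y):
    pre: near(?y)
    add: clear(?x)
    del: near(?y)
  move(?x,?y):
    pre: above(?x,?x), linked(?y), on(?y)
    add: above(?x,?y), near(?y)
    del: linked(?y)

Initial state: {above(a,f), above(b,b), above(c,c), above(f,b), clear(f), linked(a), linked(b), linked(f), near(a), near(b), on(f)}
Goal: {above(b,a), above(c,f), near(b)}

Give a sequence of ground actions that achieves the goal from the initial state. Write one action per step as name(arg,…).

1. free(a,f)  →  {above(a,a), above(b,b), above(c,c), above(f,b), linked(a), linked(b), linked(f), near(b), on(a), on(f)}
2. move(c,f)  →  {above(a,a), above(b,b), above(c,c), above(c,f), above(f,b), linked(a), linked(b), near(b), near(f), on(a), on(f)}
3. move(b,a)  →  {above(a,a), above(b,a), above(b,b), above(c,c), above(c,f), above(f,b), linked(b), near(a), near(b), near(f), on(a), on(f)}

free(a,f); move(c,f); move(b,a)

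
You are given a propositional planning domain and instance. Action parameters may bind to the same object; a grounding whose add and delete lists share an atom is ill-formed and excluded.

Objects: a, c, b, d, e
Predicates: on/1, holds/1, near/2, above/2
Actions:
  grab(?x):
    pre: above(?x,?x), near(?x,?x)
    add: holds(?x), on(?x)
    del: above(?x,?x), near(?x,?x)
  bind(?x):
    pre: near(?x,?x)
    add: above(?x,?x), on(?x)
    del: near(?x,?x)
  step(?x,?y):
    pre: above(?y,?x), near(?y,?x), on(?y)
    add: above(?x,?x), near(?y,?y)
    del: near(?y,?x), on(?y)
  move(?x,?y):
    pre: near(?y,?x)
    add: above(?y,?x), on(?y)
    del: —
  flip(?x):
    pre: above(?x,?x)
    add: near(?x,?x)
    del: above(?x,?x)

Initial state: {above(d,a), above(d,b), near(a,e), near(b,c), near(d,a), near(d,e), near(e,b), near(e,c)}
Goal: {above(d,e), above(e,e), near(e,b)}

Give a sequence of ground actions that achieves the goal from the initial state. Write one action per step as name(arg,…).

move(e,d); step(e,d)

1. move(e,d)  →  {above(d,a), above(d,b), above(d,e), near(a,e), near(b,c), near(d,a), near(d,e), near(e,b), near(e,c), on(d)}
2. step(e,d)  →  {above(d,a), above(d,b), above(d,e), above(e,e), near(a,e), near(b,c), near(d,a), near(d,d), near(e,b), near(e,c)}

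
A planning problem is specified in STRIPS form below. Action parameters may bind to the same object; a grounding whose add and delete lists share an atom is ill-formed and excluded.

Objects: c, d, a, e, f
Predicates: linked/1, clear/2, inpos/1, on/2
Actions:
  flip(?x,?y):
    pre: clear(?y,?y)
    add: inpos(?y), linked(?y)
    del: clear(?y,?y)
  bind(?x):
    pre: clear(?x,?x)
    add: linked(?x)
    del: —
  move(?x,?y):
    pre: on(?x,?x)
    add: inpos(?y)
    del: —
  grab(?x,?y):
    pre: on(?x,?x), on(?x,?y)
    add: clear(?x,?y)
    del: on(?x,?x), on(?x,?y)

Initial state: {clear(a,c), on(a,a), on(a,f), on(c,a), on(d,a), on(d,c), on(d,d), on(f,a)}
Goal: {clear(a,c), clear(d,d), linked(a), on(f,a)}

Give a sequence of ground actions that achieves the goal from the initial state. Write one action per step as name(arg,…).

1. grab(d,d)  →  {clear(a,c), clear(d,d), on(a,a), on(a,f), on(c,a), on(d,a), on(d,c), on(f,a)}
2. grab(a,a)  →  {clear(a,a), clear(a,c), clear(d,d), on(a,f), on(c,a), on(d,a), on(d,c), on(f,a)}
3. flip(c,a)  →  {clear(a,c), clear(d,d), inpos(a), linked(a), on(a,f), on(c,a), on(d,a), on(d,c), on(f,a)}

grab(d,d); grab(a,a); flip(c,a)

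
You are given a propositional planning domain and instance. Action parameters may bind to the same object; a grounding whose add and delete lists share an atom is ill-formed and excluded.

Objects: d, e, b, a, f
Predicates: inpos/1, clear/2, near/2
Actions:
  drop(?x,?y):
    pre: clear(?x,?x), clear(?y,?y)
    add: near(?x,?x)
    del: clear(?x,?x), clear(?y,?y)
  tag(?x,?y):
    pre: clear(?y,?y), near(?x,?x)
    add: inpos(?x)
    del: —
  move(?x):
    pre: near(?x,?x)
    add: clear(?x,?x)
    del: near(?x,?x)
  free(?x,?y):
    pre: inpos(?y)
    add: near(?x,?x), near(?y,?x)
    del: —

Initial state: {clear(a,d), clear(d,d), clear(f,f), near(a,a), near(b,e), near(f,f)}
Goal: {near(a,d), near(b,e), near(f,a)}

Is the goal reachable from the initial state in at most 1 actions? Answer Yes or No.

1. tag(a,d)  →  {clear(a,d), clear(d,d), clear(f,f), inpos(a), near(a,a), near(b,e), near(f,f)}
2. tag(f,d)  →  {clear(a,d), clear(d,d), clear(f,f), inpos(a), inpos(f), near(a,a), near(b,e), near(f,f)}
3. free(d,a)  →  {clear(a,d), clear(d,d), clear(f,f), inpos(a), inpos(f), near(a,a), near(a,d), near(b,e), near(d,d), near(f,f)}
4. free(a,f)  →  {clear(a,d), clear(d,d), clear(f,f), inpos(a), inpos(f), near(a,a), near(a,d), near(b,e), near(d,d), near(f,a), near(f,f)}
optimal plan length = 4; 4 > 1

No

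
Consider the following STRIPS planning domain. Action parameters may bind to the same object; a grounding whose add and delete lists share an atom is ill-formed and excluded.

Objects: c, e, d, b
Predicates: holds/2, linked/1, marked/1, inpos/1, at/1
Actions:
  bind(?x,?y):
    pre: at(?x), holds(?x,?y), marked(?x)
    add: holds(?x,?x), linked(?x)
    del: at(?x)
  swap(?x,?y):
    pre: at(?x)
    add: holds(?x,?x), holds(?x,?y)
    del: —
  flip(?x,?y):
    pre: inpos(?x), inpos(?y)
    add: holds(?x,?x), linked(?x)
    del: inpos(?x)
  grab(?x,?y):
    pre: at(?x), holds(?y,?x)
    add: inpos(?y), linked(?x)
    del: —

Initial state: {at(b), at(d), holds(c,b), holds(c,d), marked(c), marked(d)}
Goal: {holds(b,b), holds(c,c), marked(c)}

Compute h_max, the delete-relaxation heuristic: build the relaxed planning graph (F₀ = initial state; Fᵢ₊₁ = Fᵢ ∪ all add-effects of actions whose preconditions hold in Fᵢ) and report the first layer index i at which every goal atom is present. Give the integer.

F0 = init (6 atoms)
F1 = F0 ∪ {holds(b,b), holds(b,c), holds(b,d), holds(b,e), holds(d,b), holds(d,c), holds(d,d), holds(d,e), inpos(c), linked(b), linked(d)}  (17 atoms)
F2 = F1 ∪ {holds(c,c), inpos(b), inpos(d), linked(c)}  (21 atoms)
goal ⊆ F2  ⇒  h_max = 2

2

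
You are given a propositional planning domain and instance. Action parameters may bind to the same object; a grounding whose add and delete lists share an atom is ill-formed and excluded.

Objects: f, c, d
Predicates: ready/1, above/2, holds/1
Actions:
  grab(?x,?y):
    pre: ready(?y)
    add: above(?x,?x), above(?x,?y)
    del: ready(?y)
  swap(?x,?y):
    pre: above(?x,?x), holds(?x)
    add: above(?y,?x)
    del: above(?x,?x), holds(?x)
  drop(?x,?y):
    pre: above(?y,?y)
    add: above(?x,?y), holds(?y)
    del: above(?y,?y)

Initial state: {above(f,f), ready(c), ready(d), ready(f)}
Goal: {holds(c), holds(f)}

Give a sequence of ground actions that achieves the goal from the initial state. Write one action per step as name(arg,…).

1. grab(c,f)  →  {above(c,c), above(c,f), above(f,f), ready(c), ready(d)}
2. drop(f,c)  →  {above(c,f), above(f,c), above(f,f), holds(c), ready(c), ready(d)}
3. drop(c,f)  →  {above(c,f), above(f,c), holds(c), holds(f), ready(c), ready(d)}

grab(c,f); drop(f,c); drop(c,f)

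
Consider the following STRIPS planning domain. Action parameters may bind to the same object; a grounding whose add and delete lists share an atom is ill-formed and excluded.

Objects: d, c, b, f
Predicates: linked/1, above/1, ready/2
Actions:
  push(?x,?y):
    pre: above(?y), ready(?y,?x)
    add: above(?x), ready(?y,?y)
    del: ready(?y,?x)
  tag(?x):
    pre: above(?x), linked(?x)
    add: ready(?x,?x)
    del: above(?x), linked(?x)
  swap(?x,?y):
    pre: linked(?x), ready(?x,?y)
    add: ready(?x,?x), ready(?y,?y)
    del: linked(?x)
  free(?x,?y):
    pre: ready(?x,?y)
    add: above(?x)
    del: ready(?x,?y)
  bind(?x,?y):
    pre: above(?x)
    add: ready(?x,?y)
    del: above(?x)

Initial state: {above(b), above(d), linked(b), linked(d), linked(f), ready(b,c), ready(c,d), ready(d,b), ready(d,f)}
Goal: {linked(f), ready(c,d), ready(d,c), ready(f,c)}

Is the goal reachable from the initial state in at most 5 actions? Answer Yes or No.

1. push(f,d)  →  {above(b), above(d), above(f), linked(b), linked(d), linked(f), ready(b,c), ready(c,d), ready(d,b), ready(d,d)}
2. bind(d,c)  →  {above(b), above(f), linked(b), linked(d), linked(f), ready(b,c), ready(c,d), ready(d,b), ready(d,c), ready(d,d)}
3. bind(f,c)  →  {above(b), linked(b), linked(d), linked(f), ready(b,c), ready(c,d), ready(d,b), ready(d,c), ready(d,d), ready(f,c)}
optimal plan length = 3; 3 ≤ 5

Yes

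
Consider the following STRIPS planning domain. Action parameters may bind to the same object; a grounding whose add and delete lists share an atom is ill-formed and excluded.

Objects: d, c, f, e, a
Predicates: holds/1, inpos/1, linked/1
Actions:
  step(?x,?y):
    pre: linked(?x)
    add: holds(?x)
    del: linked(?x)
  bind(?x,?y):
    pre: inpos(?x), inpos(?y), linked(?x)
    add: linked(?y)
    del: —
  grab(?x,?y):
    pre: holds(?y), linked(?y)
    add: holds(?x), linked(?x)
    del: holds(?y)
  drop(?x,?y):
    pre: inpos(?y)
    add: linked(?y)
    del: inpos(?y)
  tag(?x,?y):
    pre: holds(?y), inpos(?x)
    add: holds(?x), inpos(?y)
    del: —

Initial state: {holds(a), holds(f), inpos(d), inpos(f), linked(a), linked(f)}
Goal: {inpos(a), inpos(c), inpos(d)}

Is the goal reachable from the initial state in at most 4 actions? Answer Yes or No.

1. grab(c,f)  →  {holds(a), holds(c), inpos(d), inpos(f), linked(a), linked(c), linked(f)}
2. tag(d,c)  →  {holds(a), holds(c), holds(d), inpos(c), inpos(d), inpos(f), linked(a), linked(c), linked(f)}
3. tag(d,a)  →  {holds(a), holds(c), holds(d), inpos(a), inpos(c), inpos(d), inpos(f), linked(a), linked(c), linked(f)}
optimal plan length = 3; 3 ≤ 4

Yes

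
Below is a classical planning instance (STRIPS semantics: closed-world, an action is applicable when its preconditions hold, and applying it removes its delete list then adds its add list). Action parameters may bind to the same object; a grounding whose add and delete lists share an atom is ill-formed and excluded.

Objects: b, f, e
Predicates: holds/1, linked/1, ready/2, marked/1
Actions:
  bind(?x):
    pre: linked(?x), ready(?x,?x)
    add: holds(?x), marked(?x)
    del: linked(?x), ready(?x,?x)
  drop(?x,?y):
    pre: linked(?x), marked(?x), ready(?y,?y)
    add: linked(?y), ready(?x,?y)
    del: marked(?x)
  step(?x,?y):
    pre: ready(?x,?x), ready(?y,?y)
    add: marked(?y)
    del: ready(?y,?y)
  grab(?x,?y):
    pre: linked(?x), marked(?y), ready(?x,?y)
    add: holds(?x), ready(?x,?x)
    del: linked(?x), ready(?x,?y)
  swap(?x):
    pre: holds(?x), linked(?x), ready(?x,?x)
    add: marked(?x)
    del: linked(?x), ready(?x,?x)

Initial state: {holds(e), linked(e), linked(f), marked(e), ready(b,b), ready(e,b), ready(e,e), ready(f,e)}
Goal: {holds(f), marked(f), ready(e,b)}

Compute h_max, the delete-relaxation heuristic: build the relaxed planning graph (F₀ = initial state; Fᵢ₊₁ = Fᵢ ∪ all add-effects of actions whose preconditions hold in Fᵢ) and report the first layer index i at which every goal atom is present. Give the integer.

F0 = init (8 atoms)
F1 = F0 ∪ {holds(f), linked(b), marked(b), ready(f,f)}  (12 atoms)
F2 = F1 ∪ {holds(b), marked(f), ready(b,e), ready(b,f), ready(e,f)}  (17 atoms)
goal ⊆ F2  ⇒  h_max = 2

2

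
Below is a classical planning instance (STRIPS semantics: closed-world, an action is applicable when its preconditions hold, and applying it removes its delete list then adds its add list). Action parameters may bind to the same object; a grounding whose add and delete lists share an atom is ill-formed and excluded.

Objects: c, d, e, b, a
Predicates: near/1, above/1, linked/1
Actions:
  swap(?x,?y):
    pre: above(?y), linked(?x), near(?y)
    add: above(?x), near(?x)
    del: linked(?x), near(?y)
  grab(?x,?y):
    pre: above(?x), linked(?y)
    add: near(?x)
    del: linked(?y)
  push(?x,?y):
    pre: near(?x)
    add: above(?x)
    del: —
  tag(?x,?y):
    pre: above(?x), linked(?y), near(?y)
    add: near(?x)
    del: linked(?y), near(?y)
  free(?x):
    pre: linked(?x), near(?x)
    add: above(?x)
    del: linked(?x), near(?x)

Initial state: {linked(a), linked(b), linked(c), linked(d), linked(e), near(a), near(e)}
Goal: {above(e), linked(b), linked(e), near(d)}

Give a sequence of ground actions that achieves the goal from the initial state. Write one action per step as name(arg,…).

1. push(e,c)  →  {above(e), linked(a), linked(b), linked(c), linked(d), linked(e), near(a), near(e)}
2. swap(d,e)  →  {above(d), above(e), linked(a), linked(b), linked(c), linked(e), near(a), near(d)}

push(e,c); swap(d,e)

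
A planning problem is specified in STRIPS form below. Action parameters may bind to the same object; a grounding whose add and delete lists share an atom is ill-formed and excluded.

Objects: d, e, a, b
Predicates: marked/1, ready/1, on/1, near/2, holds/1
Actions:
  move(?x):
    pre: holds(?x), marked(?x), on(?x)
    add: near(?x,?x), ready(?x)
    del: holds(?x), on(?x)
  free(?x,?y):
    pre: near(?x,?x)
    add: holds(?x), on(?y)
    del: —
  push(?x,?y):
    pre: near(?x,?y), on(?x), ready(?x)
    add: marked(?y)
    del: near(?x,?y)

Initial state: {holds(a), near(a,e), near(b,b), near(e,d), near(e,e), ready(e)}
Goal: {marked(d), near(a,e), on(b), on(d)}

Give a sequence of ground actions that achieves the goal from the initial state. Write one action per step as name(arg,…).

free(e,d); free(e,e); free(e,b); push(e,d)

1. free(e,d)  →  {holds(a), holds(e), near(a,e), near(b,b), near(e,d), near(e,e), on(d), ready(e)}
2. free(e,e)  →  {holds(a), holds(e), near(a,e), near(b,b), near(e,d), near(e,e), on(d), on(e), ready(e)}
3. free(e,b)  →  {holds(a), holds(e), near(a,e), near(b,b), near(e,d), near(e,e), on(b), on(d), on(e), ready(e)}
4. push(e,d)  →  {holds(a), holds(e), marked(d), near(a,e), near(b,b), near(e,e), on(b), on(d), on(e), ready(e)}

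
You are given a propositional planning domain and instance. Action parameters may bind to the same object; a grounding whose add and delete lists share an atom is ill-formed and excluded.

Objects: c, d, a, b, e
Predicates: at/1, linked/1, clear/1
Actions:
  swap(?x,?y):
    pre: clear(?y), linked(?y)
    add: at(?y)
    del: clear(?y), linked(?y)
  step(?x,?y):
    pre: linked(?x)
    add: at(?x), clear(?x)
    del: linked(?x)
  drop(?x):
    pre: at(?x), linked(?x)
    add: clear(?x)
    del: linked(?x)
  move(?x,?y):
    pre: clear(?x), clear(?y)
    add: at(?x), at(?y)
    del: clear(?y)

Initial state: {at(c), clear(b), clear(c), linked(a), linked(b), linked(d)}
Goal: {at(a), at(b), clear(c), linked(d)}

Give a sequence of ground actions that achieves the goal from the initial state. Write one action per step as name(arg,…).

1. swap(c,b)  →  {at(b), at(c), clear(c), linked(a), linked(d)}
2. step(a,c)  →  {at(a), at(b), at(c), clear(a), clear(c), linked(d)}

swap(c,b); step(a,c)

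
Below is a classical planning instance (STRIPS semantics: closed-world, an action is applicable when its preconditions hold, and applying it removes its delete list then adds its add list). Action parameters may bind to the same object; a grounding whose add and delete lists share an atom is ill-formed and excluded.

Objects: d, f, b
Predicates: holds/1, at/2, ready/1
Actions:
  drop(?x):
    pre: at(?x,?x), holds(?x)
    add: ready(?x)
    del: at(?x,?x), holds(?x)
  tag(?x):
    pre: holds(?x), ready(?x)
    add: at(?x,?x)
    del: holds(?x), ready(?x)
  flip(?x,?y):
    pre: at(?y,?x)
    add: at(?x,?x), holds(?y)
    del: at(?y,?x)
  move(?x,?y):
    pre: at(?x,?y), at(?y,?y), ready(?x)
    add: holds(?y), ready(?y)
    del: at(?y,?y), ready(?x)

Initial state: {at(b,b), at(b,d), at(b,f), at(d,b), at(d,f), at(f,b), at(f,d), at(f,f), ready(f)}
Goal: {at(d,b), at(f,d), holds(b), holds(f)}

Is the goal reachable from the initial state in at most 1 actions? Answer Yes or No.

No

1. flip(d,b)  →  {at(b,b), at(b,f), at(d,b), at(d,d), at(d,f), at(f,b), at(f,d), at(f,f), holds(b), ready(f)}
2. flip(b,f)  →  {at(b,b), at(b,f), at(d,b), at(d,d), at(d,f), at(f,d), at(f,f), holds(b), holds(f), ready(f)}
optimal plan length = 2; 2 > 1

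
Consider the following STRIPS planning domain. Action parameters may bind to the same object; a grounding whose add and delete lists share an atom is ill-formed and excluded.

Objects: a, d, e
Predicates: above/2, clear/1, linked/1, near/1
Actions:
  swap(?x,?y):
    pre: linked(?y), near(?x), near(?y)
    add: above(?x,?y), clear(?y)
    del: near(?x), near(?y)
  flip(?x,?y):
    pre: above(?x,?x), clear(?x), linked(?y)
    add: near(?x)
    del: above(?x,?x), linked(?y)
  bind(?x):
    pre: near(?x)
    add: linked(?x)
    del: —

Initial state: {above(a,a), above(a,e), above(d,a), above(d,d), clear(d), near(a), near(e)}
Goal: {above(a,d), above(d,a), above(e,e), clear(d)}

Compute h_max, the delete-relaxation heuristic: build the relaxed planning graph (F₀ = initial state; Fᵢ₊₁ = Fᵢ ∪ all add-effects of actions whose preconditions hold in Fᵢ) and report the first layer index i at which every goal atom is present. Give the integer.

4

F0 = init (7 atoms)
F1 = F0 ∪ {linked(a), linked(e)}  (9 atoms)
F2 = F1 ∪ {above(e,a), above(e,e), clear(a), clear(e), near(d)}  (14 atoms)
F3 = F2 ∪ {above(d,e), linked(d)}  (16 atoms)
F4 = F3 ∪ {above(a,d), above(e,d)}  (18 atoms)
goal ⊆ F4  ⇒  h_max = 4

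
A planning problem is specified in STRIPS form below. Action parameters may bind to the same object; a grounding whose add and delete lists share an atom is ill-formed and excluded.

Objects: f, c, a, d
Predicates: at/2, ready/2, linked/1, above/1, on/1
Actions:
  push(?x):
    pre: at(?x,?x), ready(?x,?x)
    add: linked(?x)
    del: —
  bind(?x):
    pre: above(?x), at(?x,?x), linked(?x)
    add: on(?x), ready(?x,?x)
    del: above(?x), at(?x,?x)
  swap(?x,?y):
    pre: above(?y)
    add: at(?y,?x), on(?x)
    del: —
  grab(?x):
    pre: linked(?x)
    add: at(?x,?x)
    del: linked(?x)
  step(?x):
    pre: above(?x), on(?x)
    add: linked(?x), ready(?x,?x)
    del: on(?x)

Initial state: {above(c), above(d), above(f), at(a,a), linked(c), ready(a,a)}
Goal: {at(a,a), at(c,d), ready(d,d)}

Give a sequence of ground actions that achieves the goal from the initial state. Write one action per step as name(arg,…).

swap(d,c); step(d)

1. swap(d,c)  →  {above(c), above(d), above(f), at(a,a), at(c,d), linked(c), on(d), ready(a,a)}
2. step(d)  →  {above(c), above(d), above(f), at(a,a), at(c,d), linked(c), linked(d), ready(a,a), ready(d,d)}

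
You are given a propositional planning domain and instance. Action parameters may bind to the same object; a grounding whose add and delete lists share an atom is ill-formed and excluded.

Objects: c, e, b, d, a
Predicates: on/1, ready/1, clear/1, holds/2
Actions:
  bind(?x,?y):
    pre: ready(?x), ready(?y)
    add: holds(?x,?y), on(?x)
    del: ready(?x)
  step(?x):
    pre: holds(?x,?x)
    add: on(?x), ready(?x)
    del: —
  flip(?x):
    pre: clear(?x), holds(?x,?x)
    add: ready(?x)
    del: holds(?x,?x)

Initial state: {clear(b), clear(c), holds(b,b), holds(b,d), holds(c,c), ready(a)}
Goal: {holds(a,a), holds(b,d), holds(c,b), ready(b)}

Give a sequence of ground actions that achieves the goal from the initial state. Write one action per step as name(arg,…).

bind(a,a); step(c); step(b); bind(c,b)

1. bind(a,a)  →  {clear(b), clear(c), holds(a,a), holds(b,b), holds(b,d), holds(c,c), on(a)}
2. step(c)  →  {clear(b), clear(c), holds(a,a), holds(b,b), holds(b,d), holds(c,c), on(a), on(c), ready(c)}
3. step(b)  →  {clear(b), clear(c), holds(a,a), holds(b,b), holds(b,d), holds(c,c), on(a), on(b), on(c), ready(b), ready(c)}
4. bind(c,b)  →  {clear(b), clear(c), holds(a,a), holds(b,b), holds(b,d), holds(c,b), holds(c,c), on(a), on(b), on(c), ready(b)}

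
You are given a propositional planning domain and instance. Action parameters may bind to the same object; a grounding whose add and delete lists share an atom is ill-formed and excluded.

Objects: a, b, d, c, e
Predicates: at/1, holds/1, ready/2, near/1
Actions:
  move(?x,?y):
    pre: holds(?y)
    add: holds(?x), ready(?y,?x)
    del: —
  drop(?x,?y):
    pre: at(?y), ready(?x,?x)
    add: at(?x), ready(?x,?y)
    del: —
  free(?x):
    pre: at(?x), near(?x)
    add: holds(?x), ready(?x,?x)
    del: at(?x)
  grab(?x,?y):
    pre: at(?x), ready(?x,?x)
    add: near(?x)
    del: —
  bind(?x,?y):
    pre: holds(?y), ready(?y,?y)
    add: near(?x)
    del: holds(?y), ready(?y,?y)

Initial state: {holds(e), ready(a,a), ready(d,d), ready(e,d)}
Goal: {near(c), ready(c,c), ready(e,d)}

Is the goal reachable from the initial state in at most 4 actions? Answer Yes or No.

Yes

1. move(a,e)  →  {holds(a), holds(e), ready(a,a), ready(d,d), ready(e,a), ready(e,d)}
2. move(c,a)  →  {holds(a), holds(c), holds(e), ready(a,a), ready(a,c), ready(d,d), ready(e,a), ready(e,d)}
3. move(c,c)  →  {holds(a), holds(c), holds(e), ready(a,a), ready(a,c), ready(c,c), ready(d,d), ready(e,a), ready(e,d)}
4. bind(c,a)  →  {holds(c), holds(e), near(c), ready(a,c), ready(c,c), ready(d,d), ready(e,a), ready(e,d)}
optimal plan length = 4; 4 ≤ 4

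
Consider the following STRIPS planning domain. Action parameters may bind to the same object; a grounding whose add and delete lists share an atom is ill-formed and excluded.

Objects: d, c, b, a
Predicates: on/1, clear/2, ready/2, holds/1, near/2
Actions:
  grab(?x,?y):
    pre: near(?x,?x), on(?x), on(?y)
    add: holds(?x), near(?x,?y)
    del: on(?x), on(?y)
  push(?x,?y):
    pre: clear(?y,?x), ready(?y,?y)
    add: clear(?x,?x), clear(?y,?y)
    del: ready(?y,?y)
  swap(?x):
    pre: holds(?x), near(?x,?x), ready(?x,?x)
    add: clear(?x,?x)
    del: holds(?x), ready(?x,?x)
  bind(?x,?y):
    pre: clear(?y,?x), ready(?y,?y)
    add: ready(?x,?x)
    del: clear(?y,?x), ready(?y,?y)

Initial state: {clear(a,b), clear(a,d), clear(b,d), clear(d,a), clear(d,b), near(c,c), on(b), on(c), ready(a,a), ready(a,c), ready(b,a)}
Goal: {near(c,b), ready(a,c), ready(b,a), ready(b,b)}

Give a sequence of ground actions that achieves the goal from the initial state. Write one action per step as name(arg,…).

grab(c,b); bind(b,a)

1. grab(c,b)  →  {clear(a,b), clear(a,d), clear(b,d), clear(d,a), clear(d,b), holds(c), near(c,b), near(c,c), ready(a,a), ready(a,c), ready(b,a)}
2. bind(b,a)  →  {clear(a,d), clear(b,d), clear(d,a), clear(d,b), holds(c), near(c,b), near(c,c), ready(a,c), ready(b,a), ready(b,b)}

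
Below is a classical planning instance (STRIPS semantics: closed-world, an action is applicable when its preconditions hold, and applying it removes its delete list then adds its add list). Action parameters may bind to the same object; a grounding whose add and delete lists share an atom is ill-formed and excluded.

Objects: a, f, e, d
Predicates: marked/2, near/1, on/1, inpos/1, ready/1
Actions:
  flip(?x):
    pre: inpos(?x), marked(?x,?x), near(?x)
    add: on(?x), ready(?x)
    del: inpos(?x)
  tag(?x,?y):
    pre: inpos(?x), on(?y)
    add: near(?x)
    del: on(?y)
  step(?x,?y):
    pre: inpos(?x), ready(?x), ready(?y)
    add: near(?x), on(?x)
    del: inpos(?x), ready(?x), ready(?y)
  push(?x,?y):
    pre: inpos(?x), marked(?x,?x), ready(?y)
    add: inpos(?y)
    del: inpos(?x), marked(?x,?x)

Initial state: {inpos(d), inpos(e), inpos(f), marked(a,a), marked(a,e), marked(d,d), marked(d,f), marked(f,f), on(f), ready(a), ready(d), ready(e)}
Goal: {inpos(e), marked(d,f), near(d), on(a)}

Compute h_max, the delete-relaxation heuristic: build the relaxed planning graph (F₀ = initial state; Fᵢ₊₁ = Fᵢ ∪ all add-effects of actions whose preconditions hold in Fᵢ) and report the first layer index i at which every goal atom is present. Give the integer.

2

F0 = init (12 atoms)
F1 = F0 ∪ {inpos(a), near(d), near(e), near(f), on(d), on(e)}  (18 atoms)
F2 = F1 ∪ {near(a), on(a), ready(f)}  (21 atoms)
goal ⊆ F2  ⇒  h_max = 2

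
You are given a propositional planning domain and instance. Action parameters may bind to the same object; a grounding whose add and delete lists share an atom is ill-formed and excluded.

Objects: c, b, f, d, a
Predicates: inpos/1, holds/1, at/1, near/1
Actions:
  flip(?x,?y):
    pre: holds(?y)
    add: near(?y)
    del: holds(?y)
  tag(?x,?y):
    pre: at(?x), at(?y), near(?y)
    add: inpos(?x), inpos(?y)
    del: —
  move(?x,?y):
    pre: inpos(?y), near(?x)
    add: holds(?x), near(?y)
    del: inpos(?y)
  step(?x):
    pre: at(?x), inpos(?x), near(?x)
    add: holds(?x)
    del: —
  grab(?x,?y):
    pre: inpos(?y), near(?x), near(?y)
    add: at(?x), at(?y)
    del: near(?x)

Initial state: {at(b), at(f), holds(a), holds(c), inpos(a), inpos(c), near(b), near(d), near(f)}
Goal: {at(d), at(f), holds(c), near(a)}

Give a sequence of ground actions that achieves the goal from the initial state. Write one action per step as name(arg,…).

flip(c,a); grab(d,a)

1. flip(c,a)  →  {at(b), at(f), holds(c), inpos(a), inpos(c), near(a), near(b), near(d), near(f)}
2. grab(d,a)  →  {at(a), at(b), at(d), at(f), holds(c), inpos(a), inpos(c), near(a), near(b), near(f)}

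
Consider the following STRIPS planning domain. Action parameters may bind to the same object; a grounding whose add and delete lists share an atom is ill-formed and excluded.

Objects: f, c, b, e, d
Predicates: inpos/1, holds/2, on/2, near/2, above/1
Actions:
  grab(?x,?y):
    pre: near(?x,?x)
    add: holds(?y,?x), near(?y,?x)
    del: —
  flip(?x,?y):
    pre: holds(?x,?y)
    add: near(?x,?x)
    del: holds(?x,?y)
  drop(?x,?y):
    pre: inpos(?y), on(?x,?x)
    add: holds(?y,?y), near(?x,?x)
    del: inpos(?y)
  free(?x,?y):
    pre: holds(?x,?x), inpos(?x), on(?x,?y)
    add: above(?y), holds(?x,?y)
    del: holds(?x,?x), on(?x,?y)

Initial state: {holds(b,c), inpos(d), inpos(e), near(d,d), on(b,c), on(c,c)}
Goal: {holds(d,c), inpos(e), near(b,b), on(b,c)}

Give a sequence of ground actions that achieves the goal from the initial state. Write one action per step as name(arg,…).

flip(b,c); drop(c,d); grab(c,d)

1. flip(b,c)  →  {inpos(d), inpos(e), near(b,b), near(d,d), on(b,c), on(c,c)}
2. drop(c,d)  →  {holds(d,d), inpos(e), near(b,b), near(c,c), near(d,d), on(b,c), on(c,c)}
3. grab(c,d)  →  {holds(d,c), holds(d,d), inpos(e), near(b,b), near(c,c), near(d,c), near(d,d), on(b,c), on(c,c)}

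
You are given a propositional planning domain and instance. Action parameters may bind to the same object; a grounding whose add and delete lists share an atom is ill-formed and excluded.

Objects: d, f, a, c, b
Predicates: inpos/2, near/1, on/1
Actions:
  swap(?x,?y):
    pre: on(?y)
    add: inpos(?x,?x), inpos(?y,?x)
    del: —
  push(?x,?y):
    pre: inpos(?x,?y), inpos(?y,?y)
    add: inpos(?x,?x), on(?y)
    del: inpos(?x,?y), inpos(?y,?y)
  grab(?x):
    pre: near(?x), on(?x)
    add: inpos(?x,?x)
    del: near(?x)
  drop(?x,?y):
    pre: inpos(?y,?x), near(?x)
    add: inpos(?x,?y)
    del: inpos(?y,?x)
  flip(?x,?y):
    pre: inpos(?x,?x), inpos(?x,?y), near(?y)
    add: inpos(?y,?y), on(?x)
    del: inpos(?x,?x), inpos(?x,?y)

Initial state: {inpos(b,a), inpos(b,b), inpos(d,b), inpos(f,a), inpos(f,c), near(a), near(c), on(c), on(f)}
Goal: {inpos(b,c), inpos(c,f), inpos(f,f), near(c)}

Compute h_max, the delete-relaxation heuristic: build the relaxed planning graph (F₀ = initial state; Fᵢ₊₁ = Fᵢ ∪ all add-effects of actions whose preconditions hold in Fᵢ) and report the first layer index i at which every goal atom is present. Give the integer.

2

F0 = init (9 atoms)
F1 = F0 ∪ {inpos(a,a), inpos(a,b), inpos(a,f), inpos(c,a), inpos(c,b), inpos(c,c), inpos(c,d), inpos(c,f), inpos(d,d), inpos(f,b), inpos(f,d), inpos(f,f), on(b)}  (22 atoms)
F2 = F1 ∪ {inpos(a,c), inpos(b,c), inpos(b,d), inpos(b,f), on(a), on(d)}  (28 atoms)
goal ⊆ F2  ⇒  h_max = 2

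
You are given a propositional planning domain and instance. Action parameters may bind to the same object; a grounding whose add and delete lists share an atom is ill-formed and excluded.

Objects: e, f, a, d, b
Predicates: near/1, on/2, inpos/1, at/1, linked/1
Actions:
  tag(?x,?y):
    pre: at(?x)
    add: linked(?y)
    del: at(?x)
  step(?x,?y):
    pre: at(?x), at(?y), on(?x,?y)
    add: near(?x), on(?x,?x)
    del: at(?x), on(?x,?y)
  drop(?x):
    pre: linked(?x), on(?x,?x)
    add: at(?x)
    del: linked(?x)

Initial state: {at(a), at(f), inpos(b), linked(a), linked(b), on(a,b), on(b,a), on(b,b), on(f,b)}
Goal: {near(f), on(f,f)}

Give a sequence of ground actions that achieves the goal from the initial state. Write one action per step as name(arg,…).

drop(b); step(f,b)

1. drop(b)  →  {at(a), at(b), at(f), inpos(b), linked(a), on(a,b), on(b,a), on(b,b), on(f,b)}
2. step(f,b)  →  {at(a), at(b), inpos(b), linked(a), near(f), on(a,b), on(b,a), on(b,b), on(f,f)}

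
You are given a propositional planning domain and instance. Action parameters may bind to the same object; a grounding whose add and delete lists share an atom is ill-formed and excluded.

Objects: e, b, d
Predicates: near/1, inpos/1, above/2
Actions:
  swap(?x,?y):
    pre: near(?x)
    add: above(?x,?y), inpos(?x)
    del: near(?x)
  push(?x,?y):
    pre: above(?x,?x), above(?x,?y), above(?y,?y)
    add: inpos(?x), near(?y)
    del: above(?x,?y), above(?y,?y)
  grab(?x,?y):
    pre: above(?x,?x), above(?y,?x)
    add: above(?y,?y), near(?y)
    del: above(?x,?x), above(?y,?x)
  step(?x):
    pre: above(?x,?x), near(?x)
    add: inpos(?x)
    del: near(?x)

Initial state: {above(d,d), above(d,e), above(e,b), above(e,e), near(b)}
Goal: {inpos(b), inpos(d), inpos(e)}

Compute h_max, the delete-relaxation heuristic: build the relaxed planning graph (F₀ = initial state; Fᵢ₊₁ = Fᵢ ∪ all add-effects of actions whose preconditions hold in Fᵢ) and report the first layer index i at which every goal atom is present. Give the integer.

1

F0 = init (5 atoms)
F1 = F0 ∪ {above(b,b), above(b,d), above(b,e), inpos(b), inpos(d), inpos(e), near(d), near(e)}  (13 atoms)
goal ⊆ F1  ⇒  h_max = 1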